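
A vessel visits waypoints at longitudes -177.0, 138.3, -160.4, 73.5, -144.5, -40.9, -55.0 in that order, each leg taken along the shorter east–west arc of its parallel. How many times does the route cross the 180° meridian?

4

Leg 1: -177.0° → +138.3°, shortest Δλ = -44.7° (west) — crosses 180°.
Leg 2: +138.3° → -160.4°, shortest Δλ = 61.3° (east) — crosses 180°.
Leg 3: -160.4° → +73.5°, shortest Δλ = -126.1° (west) — crosses 180°.
Leg 4: +73.5° → -144.5°, shortest Δλ = 142.0° (east) — crosses 180°.
Leg 5: -144.5° → -40.9°, shortest Δλ = 103.6° (east) — does not cross 180°.
Leg 6: -40.9° → -55.0°, shortest Δλ = -14.1° (west) — does not cross 180°.
Total crossings: 4.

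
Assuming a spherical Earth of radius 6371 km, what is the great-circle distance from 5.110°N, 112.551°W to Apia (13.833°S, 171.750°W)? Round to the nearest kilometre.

Δλ = -171.750 − -112.551 = -59.199°.
Δφ = -13.833 − 5.110 = -18.943°.
a = sin²(Δφ/2) + cos φ₁ · cos φ₂ · sin²(Δλ/2) = 0.263033.
c = 2·atan2(√a, √(1−a)) = 1.07704 rad → d = 6371·c ≈ 6861.84 km.

6862 km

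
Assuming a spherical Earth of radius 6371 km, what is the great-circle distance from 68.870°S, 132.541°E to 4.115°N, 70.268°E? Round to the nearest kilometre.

Δλ = 70.268 − 132.541 = -62.273°.
Δφ = 4.115 − -68.870 = 72.985°.
a = sin²(Δφ/2) + cos φ₁ · cos φ₂ · sin²(Δλ/2) = 0.449824.
c = 2·atan2(√a, √(1−a)) = 1.47027 rad → d = 6371·c ≈ 9367.12 km.

9367 km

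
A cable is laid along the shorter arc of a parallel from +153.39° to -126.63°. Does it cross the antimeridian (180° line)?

Yes

Naïve |-126.63 − 153.39| = 280.02° > 180°, so the shorter arc goes the other way round — across 180°.
Signed shortest Δλ = ((-126.63 − 153.39 + 180) mod 360) − 180 = 79.98°.
Going east by 79.98° from +153.39° passes through 180° before reaching -126.63°.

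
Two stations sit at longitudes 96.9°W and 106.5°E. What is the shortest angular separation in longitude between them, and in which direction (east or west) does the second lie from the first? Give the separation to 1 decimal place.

Raw difference: 106.5 − -96.9 = 203.4°.
Normalise into (−180°, 180°]: 203.4° − 360° = -156.6°.
Negative ⇒ the second point lies to the west; separation 156.6°.

156.6° west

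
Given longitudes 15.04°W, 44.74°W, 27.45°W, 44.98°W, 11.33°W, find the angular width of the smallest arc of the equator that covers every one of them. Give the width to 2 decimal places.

Sort the longitudes: -44.98°, -44.74°, -27.45°, -15.04°, -11.33°.
Eastward gaps between consecutive values (wrapping around): 0.24°, 17.29°, 12.41°, 3.71°, 326.35°.
Largest gap = 326.35° ⇒ minimal covering band is its complement: 360° − 326.35° = 33.65°.
Band runs from -44.98° eastward to -11.33°.

33.65°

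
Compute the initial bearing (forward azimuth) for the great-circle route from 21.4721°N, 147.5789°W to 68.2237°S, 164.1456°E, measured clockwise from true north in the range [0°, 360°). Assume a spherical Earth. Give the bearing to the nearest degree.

196°

Δλ = 164.1456 − -147.5789 = 311.7245°; wrapped into (−180°, 180°]: -48.2755°.
θ = atan2( sin Δλ · cos φ₂ , cos φ₁ · sin φ₂ − sin φ₁ · cos φ₂ · cos Δλ )
  = atan2(-0.27689, -0.95457) = -163.825° → normalised to [0°, 360°): 196.175°.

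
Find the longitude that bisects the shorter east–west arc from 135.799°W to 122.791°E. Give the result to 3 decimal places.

173.496°E

Signed shortest Δλ from -135.799° to +122.791° is -101.410°.
Midpoint longitude = -135.799° + (-101.410°)/2 = -135.799° − 50.705° = -186.504°.
Normalise into (−180°, 180°]: +173.496°.
(The naïve average (-135.799 + +122.791)/2 = -6.504° is on the wrong side of the globe.)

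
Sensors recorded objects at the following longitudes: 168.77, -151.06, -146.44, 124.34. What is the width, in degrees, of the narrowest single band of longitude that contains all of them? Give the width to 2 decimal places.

Sort the longitudes: -151.06°, -146.44°, +124.34°, +168.77°.
Eastward gaps between consecutive values (wrapping around): 4.62°, 270.78°, 44.43°, 40.17°.
Largest gap = 270.78° ⇒ minimal covering band is its complement: 360° − 270.78° = 89.22°.
Band runs from +124.34° eastward to -146.44°, crossing the antimeridian.

89.22°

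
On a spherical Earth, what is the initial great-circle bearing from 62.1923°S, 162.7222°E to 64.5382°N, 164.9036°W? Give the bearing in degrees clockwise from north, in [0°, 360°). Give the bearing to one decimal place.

Δλ = -164.9036 − 162.7222 = -327.6258°; wrapped into (−180°, 180°]: 32.3742°.
θ = atan2( sin Δλ · cos φ₂ , cos φ₁ · sin φ₂ − sin φ₁ · cos φ₂ · cos Δλ )
  = atan2(0.23019, 0.74235) = 17.228° → normalised to [0°, 360°): 17.228°.

17.2°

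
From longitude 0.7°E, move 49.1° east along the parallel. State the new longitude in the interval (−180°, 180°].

49.8°E

Start at +0.7°; shift +49.1° → +49.8°.
+49.8° already lies in (−180°, 180°].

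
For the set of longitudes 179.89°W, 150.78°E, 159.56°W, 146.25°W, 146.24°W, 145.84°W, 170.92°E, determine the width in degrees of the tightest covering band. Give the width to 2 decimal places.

Sort the longitudes: -179.89°, -159.56°, -146.25°, -146.24°, -145.84°, +150.78°, +170.92°.
Eastward gaps between consecutive values (wrapping around): 20.33°, 13.31°, 0.01°, 0.40°, 296.62°, 20.14°, 9.19°.
Largest gap = 296.62° ⇒ minimal covering band is its complement: 360° − 296.62° = 63.38°.
Band runs from +150.78° eastward to -145.84°, crossing the antimeridian.

63.38°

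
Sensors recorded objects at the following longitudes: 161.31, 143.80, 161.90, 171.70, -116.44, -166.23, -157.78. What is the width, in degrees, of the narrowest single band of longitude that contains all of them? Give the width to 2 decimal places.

99.76°

Sort the longitudes: -166.23°, -157.78°, -116.44°, +143.80°, +161.31°, +161.90°, +171.70°.
Eastward gaps between consecutive values (wrapping around): 8.45°, 41.34°, 260.24°, 17.51°, 0.59°, 9.80°, 22.07°.
Largest gap = 260.24° ⇒ minimal covering band is its complement: 360° − 260.24° = 99.76°.
Band runs from +143.80° eastward to -116.44°, crossing the antimeridian.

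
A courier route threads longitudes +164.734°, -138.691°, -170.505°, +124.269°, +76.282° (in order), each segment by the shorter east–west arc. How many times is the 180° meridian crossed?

Leg 1: +164.734° → -138.691°, shortest Δλ = 56.575° (east) — crosses 180°.
Leg 2: -138.691° → -170.505°, shortest Δλ = -31.814° (west) — does not cross 180°.
Leg 3: -170.505° → +124.269°, shortest Δλ = -65.226° (west) — crosses 180°.
Leg 4: +124.269° → +76.282°, shortest Δλ = -47.987° (west) — does not cross 180°.
Total crossings: 2.

2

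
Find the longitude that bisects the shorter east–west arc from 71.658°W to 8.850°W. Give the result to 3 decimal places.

Signed shortest Δλ from -71.658° to -8.850° is +62.808°.
Midpoint longitude = -71.658° + (+62.808°)/2 = -71.658° + 31.404° = -40.254°.

40.254°W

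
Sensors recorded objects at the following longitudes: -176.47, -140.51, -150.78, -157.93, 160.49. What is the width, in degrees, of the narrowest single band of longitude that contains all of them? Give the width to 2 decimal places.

59.00°

Sort the longitudes: -176.47°, -157.93°, -150.78°, -140.51°, +160.49°.
Eastward gaps between consecutive values (wrapping around): 18.54°, 7.15°, 10.27°, 301.00°, 23.04°.
Largest gap = 301.00° ⇒ minimal covering band is its complement: 360° − 301.00° = 59.00°.
Band runs from +160.49° eastward to -140.51°, crossing the antimeridian.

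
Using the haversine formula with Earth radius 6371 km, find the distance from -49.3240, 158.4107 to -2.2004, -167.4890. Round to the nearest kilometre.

Δλ = -167.4890 − 158.4107 = -325.8997°; wrapped into (−180°, 180°]: 34.1003°.
Δφ = -2.2004 − -49.3240 = 47.1236°.
a = sin²(Δφ/2) + cos φ₁ · cos φ₂ · sin²(Δλ/2) = 0.215784.
c = 2·atan2(√a, √(1−a)) = 0.96620 rad → d = 6371·c ≈ 6155.64 km.

6156 km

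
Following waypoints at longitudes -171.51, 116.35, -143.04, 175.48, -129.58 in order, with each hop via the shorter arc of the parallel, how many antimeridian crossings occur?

4

Leg 1: -171.51° → +116.35°, shortest Δλ = -72.14° (west) — crosses 180°.
Leg 2: +116.35° → -143.04°, shortest Δλ = 100.61° (east) — crosses 180°.
Leg 3: -143.04° → +175.48°, shortest Δλ = -41.48° (west) — crosses 180°.
Leg 4: +175.48° → -129.58°, shortest Δλ = 54.94° (east) — crosses 180°.
Total crossings: 4.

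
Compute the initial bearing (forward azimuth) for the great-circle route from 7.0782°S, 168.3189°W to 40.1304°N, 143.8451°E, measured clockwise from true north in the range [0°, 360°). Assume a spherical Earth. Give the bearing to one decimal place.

321.1°

Δλ = 143.8451 − -168.3189 = 312.1640°; wrapped into (−180°, 180°]: -47.8360°.
θ = atan2( sin Δλ · cos φ₂ , cos φ₁ · sin φ₂ − sin φ₁ · cos φ₂ · cos Δλ )
  = atan2(-0.56673, 0.70286) = -38.880° → normalised to [0°, 360°): 321.120°.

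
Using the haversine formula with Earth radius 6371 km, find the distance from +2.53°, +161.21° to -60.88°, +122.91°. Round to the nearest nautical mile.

Δλ = 122.91 − 161.21 = -38.30°.
Δφ = -60.88 − 2.53 = -63.41°.
a = sin²(Δφ/2) + cos φ₁ · cos φ₂ · sin²(Δλ/2) = 0.328516.
c = 2·atan2(√a, √(1−a)) = 1.22072 rad → d = 6371·c ≈ 7777.21 km ≈ 4199.36 nmi.

4199 nmi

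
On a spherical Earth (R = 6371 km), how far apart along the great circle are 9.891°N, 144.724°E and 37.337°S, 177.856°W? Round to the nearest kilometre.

Δλ = -177.856 − 144.724 = -322.580°; wrapped into (−180°, 180°]: 37.420°.
Δφ = -37.337 − 9.891 = -47.228°.
a = sin²(Δφ/2) + cos φ₁ · cos φ₂ · sin²(Δλ/2) = 0.241056.
c = 2·atan2(√a, √(1−a)) = 1.02642 rad → d = 6371·c ≈ 6539.29 km.

6539 km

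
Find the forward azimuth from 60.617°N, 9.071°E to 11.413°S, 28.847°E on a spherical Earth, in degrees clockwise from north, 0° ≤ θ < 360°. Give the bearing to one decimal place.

Δλ = 28.847 − 9.071 = 19.776°.
θ = atan2( sin Δλ · cos φ₂ , cos φ₁ · sin φ₂ − sin φ₁ · cos φ₂ · cos Δλ )
  = atan2(0.33165, -0.90084) = 159.788° → normalised to [0°, 360°): 159.788°.

159.8°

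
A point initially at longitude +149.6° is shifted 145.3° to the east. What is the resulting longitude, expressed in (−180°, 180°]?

-65.1°

Start at +149.6°; shift +145.3° → +294.9°.
+294.9° lies outside (−180°, 180°]; subtract 360° → -65.1°.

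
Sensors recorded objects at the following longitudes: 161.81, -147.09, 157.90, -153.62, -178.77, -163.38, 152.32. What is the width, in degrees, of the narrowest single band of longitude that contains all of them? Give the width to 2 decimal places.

Sort the longitudes: -178.77°, -163.38°, -153.62°, -147.09°, +152.32°, +157.90°, +161.81°.
Eastward gaps between consecutive values (wrapping around): 15.39°, 9.76°, 6.53°, 299.41°, 5.58°, 3.91°, 19.42°.
Largest gap = 299.41° ⇒ minimal covering band is its complement: 360° − 299.41° = 60.59°.
Band runs from +152.32° eastward to -147.09°, crossing the antimeridian.

60.59°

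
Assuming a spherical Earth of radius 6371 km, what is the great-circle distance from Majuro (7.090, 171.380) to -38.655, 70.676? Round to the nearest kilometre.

Δλ = 70.676 − 171.380 = -100.704°.
Δφ = -38.655 − 7.090 = -45.745°.
a = sin²(Δφ/2) + cos φ₁ · cos φ₂ · sin²(Δλ/2) = 0.610516.
c = 2·atan2(√a, √(1−a)) = 1.79367 rad → d = 6371·c ≈ 11427.47 km.

11427 km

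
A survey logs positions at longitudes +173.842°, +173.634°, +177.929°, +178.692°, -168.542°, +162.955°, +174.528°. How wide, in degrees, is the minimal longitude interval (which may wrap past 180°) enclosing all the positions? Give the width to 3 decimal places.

28.503°

Sort the longitudes: -168.542°, +162.955°, +173.634°, +173.842°, +174.528°, +177.929°, +178.692°.
Eastward gaps between consecutive values (wrapping around): 331.497°, 10.679°, 0.208°, 0.686°, 3.401°, 0.763°, 12.766°.
Largest gap = 331.497° ⇒ minimal covering band is its complement: 360° − 331.497° = 28.503°.
Band runs from +162.955° eastward to -168.542°, crossing the antimeridian.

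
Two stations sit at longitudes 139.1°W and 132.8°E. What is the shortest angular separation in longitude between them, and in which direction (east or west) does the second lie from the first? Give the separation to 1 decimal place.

Raw difference: 132.8 − -139.1 = 271.9°.
Normalise into (−180°, 180°]: 271.9° − 360° = -88.1°.
Negative ⇒ the second point lies to the west; separation 88.1°.

88.1° west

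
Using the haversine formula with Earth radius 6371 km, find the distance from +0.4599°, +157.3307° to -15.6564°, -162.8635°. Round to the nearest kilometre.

Δλ = -162.8635 − 157.3307 = -320.1942°; wrapped into (−180°, 180°]: 39.8058°.
Δφ = -15.6564 − 0.4599 = -16.1163°.
a = sin²(Δφ/2) + cos φ₁ · cos φ₂ · sin²(Δλ/2) = 0.131237.
c = 2·atan2(√a, √(1−a)) = 0.74140 rad → d = 6371·c ≈ 4723.44 km.

4723 km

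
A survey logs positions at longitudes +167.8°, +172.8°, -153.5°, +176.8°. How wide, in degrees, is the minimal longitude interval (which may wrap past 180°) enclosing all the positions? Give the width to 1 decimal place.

38.7°

Sort the longitudes: -153.5°, +167.8°, +172.8°, +176.8°.
Eastward gaps between consecutive values (wrapping around): 321.3°, 5.0°, 4.0°, 29.7°.
Largest gap = 321.3° ⇒ minimal covering band is its complement: 360° − 321.3° = 38.7°.
Band runs from +167.8° eastward to -153.5°, crossing the antimeridian.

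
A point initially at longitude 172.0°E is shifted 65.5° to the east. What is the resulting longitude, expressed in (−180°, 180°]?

Start at +172.0°; shift +65.5° → +237.5°.
+237.5° lies outside (−180°, 180°]; subtract 360° → -122.5°.

122.5°W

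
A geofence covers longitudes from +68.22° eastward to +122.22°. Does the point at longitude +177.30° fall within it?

No

Band width going east from +68.22° to +122.22°: ((122.22 − 68.22) mod 360) = 54.00°.
Offset of +177.30° east of the west edge: ((177.30 − 68.22) mod 360) = 109.08°.
109.08° > 54.00° ⇒ outside.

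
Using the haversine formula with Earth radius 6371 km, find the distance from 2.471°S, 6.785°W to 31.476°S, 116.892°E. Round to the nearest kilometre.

Δλ = 116.892 − -6.785 = 123.677°.
Δφ = -31.476 − -2.471 = -29.005°.
a = sin²(Δφ/2) + cos φ₁ · cos φ₂ · sin²(Δλ/2) = 0.724984.
c = 2·atan2(√a, √(1−a)) = 2.03753 rad → d = 6371·c ≈ 12981.08 km.

12981 km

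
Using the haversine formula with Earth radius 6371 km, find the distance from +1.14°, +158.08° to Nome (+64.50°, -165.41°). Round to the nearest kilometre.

Δλ = -165.41 − 158.08 = -323.49°; wrapped into (−180°, 180°]: 36.51°.
Δφ = 64.50 − 1.14 = 63.36°.
a = sin²(Δφ/2) + cos φ₁ · cos φ₂ · sin²(Δλ/2) = 0.318043.
c = 2·atan2(√a, √(1−a)) = 1.19833 rad → d = 6371·c ≈ 7634.56 km.

7635 km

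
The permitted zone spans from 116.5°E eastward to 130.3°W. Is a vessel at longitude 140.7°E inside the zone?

Yes

Band width going east from +116.5° to -130.3°: ((-130.3 − 116.5) mod 360) = 113.2°.
Offset of +140.7° east of the west edge: ((140.7 − 116.5) mod 360) = 24.2°.
24.2° ≤ 113.2° ⇒ inside.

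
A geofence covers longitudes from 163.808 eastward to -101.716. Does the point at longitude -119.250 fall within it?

Yes

Band width going east from +163.808° to -101.716°: ((-101.716 − 163.808) mod 360) = 94.476°.
Offset of -119.250° east of the west edge: ((-119.250 − 163.808) mod 360) = 76.942°.
76.942° ≤ 94.476° ⇒ inside.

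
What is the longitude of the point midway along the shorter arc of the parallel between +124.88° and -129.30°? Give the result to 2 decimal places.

Signed shortest Δλ from +124.88° to -129.30° is +105.82°.
Midpoint longitude = +124.88° + (+105.82°)/2 = +124.88° + 52.91° = +177.79°.
(The naïve average (+124.88 + -129.30)/2 = -2.21° is on the wrong side of the globe.)

+177.79°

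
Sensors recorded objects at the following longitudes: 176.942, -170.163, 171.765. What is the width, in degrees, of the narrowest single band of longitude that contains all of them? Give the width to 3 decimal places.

Sort the longitudes: -170.163°, +171.765°, +176.942°.
Eastward gaps between consecutive values (wrapping around): 341.928°, 5.177°, 12.895°.
Largest gap = 341.928° ⇒ minimal covering band is its complement: 360° − 341.928° = 18.072°.
Band runs from +171.765° eastward to -170.163°, crossing the antimeridian.

18.072°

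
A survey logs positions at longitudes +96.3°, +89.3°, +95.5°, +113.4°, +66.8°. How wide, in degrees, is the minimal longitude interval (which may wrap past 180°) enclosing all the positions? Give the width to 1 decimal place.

Sort the longitudes: +66.8°, +89.3°, +95.5°, +96.3°, +113.4°.
Eastward gaps between consecutive values (wrapping around): 22.5°, 6.2°, 0.8°, 17.1°, 313.4°.
Largest gap = 313.4° ⇒ minimal covering band is its complement: 360° − 313.4° = 46.6°.
Band runs from +66.8° eastward to +113.4°.

46.6°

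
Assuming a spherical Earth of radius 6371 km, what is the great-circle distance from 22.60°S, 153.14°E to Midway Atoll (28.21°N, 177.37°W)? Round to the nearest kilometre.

6475 km

Δλ = -177.37 − 153.14 = -330.51°; wrapped into (−180°, 180°]: 29.49°.
Δφ = 28.21 − -22.60 = 50.81°.
a = sin²(Δφ/2) + cos φ₁ · cos φ₂ · sin²(Δλ/2) = 0.236754.
c = 2·atan2(√a, √(1−a)) = 1.01633 rad → d = 6371·c ≈ 6475.02 km.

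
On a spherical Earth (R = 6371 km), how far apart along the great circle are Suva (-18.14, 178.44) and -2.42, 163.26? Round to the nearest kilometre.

Δλ = 163.26 − 178.44 = -15.18°.
Δφ = -2.42 − -18.14 = 15.72°.
a = sin²(Δφ/2) + cos φ₁ · cos φ₂ · sin²(Δλ/2) = 0.035266.
c = 2·atan2(√a, √(1−a)) = 0.37783 rad → d = 6371·c ≈ 2407.13 km.

2407 km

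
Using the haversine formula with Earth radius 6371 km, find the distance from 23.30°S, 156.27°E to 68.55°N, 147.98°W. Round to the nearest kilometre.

Δλ = -147.98 − 156.27 = -304.25°; wrapped into (−180°, 180°]: 55.75°.
Δφ = 68.55 − -23.30 = 91.85°.
a = sin²(Δφ/2) + cos φ₁ · cos φ₂ · sin²(Δλ/2) = 0.589561.
c = 2·atan2(√a, √(1−a)) = 1.75089 rad → d = 6371·c ≈ 11154.92 km.

11155 km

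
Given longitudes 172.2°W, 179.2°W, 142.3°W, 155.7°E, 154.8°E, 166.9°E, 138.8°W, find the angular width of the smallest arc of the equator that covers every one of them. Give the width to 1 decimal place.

66.4°

Sort the longitudes: -179.2°, -172.2°, -142.3°, -138.8°, +154.8°, +155.7°, +166.9°.
Eastward gaps between consecutive values (wrapping around): 7.0°, 29.9°, 3.5°, 293.6°, 0.9°, 11.2°, 13.9°.
Largest gap = 293.6° ⇒ minimal covering band is its complement: 360° − 293.6° = 66.4°.
Band runs from +154.8° eastward to -138.8°, crossing the antimeridian.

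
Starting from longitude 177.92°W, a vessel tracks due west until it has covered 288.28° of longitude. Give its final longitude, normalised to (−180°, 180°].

106.20°W

Start at -177.92°; shift −288.28° → -466.20°.
-466.20° lies outside (−180°, 180°]; add 360° → -106.20°.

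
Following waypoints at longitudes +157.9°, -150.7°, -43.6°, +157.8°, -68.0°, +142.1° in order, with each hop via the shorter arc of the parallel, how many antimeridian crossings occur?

4

Leg 1: +157.9° → -150.7°, shortest Δλ = 51.4° (east) — crosses 180°.
Leg 2: -150.7° → -43.6°, shortest Δλ = 107.1° (east) — does not cross 180°.
Leg 3: -43.6° → +157.8°, shortest Δλ = -158.6° (west) — crosses 180°.
Leg 4: +157.8° → -68.0°, shortest Δλ = 134.2° (east) — crosses 180°.
Leg 5: -68.0° → +142.1°, shortest Δλ = -149.9° (west) — crosses 180°.
Total crossings: 4.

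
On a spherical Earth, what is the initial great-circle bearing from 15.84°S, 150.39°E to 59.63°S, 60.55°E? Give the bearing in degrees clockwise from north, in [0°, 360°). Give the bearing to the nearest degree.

211°

Δλ = 60.55 − 150.39 = -89.84°.
θ = atan2( sin Δλ · cos φ₂ , cos φ₁ · sin φ₂ − sin φ₁ · cos φ₂ · cos Δλ )
  = atan2(-0.50558, -0.82963) = -148.642° → normalised to [0°, 360°): 211.358°.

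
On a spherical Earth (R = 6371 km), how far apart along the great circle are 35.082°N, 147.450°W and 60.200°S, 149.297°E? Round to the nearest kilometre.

12054 km

Δλ = 149.297 − -147.450 = 296.747°; wrapped into (−180°, 180°]: -63.253°.
Δφ = -60.200 − 35.082 = -95.282°.
a = sin²(Δφ/2) + cos φ₁ · cos φ₂ · sin²(Δλ/2) = 0.657858.
c = 2·atan2(√a, √(1−a)) = 1.89201 rad → d = 6371·c ≈ 12053.98 km.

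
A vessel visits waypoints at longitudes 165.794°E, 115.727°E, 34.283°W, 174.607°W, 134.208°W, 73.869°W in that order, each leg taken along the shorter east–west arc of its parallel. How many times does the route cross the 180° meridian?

Leg 1: +165.794° → +115.727°, shortest Δλ = -50.067° (west) — does not cross 180°.
Leg 2: +115.727° → -34.283°, shortest Δλ = -150.01° (west) — does not cross 180°.
Leg 3: -34.283° → -174.607°, shortest Δλ = -140.324° (west) — does not cross 180°.
Leg 4: -174.607° → -134.208°, shortest Δλ = 40.399° (east) — does not cross 180°.
Leg 5: -134.208° → -73.869°, shortest Δλ = 60.339° (east) — does not cross 180°.
Total crossings: 0.

0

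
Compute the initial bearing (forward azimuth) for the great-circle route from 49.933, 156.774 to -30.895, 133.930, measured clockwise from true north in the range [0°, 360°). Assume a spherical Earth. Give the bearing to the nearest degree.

Δλ = 133.930 − 156.774 = -22.844°.
θ = atan2( sin Δλ · cos φ₂ , cos φ₁ · sin φ₂ − sin φ₁ · cos φ₂ · cos Δλ )
  = atan2(-0.33314, -0.93571) = -160.403° → normalised to [0°, 360°): 199.597°.

200°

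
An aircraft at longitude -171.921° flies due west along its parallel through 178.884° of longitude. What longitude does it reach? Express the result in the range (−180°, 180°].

Start at -171.921°; shift −178.884° → -350.805°.
-350.805° lies outside (−180°, 180°]; add 360° → +9.195°.

+9.195°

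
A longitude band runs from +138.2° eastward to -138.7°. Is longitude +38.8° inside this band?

No

Band width going east from +138.2° to -138.7°: ((-138.7 − 138.2) mod 360) = 83.1°.
Offset of +38.8° east of the west edge: ((38.8 − 138.2) mod 360) = 260.6°.
260.6° > 83.1° ⇒ outside.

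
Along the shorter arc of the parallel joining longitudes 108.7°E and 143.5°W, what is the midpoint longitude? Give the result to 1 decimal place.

Signed shortest Δλ from +108.7° to -143.5° is +107.8°.
Midpoint longitude = +108.7° + (+107.8°)/2 = +108.7° + 53.9° = +162.6°.
(The naïve average (+108.7 + -143.5)/2 = -17.4° is on the wrong side of the globe.)

162.6°E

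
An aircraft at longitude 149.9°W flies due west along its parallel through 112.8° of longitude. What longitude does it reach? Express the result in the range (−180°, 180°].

Start at -149.9°; shift −112.8° → -262.7°.
-262.7° lies outside (−180°, 180°]; add 360° → +97.3°.

97.3°E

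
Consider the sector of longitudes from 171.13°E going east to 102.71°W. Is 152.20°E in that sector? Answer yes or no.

Band width going east from +171.13° to -102.71°: ((-102.71 − 171.13) mod 360) = 86.16°.
Offset of +152.20° east of the west edge: ((152.20 − 171.13) mod 360) = 341.07°.
341.07° > 86.16° ⇒ outside.

No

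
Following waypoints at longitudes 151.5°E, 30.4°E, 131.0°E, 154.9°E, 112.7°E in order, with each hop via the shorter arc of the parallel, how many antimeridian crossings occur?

0

Leg 1: +151.5° → +30.4°, shortest Δλ = -121.1° (west) — does not cross 180°.
Leg 2: +30.4° → +131.0°, shortest Δλ = 100.6° (east) — does not cross 180°.
Leg 3: +131.0° → +154.9°, shortest Δλ = 23.9° (east) — does not cross 180°.
Leg 4: +154.9° → +112.7°, shortest Δλ = -42.2° (west) — does not cross 180°.
Total crossings: 0.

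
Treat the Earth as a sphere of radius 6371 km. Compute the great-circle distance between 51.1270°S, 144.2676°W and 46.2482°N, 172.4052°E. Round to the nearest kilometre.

Δλ = 172.4052 − -144.2676 = 316.6728°; wrapped into (−180°, 180°]: -43.3272°.
Δφ = 46.2482 − -51.1270 = 97.3752°.
a = sin²(Δφ/2) + cos φ₁ · cos φ₂ · sin²(Δλ/2) = 0.623328.
c = 2·atan2(√a, √(1−a)) = 1.82002 rad → d = 6371·c ≈ 11595.37 km.

11595 km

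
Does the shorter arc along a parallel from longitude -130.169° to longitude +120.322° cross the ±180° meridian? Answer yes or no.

Yes

Naïve |120.322 − -130.169| = 250.491° > 180°, so the shorter arc goes the other way round — across 180°.
Signed shortest Δλ = ((120.322 − -130.169 + 180) mod 360) − 180 = -109.509°.
Going west by 109.509° from -130.169° passes through 180° before reaching +120.322°.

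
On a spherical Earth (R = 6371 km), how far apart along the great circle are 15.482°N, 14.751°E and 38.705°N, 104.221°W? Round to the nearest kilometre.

11273 km

Δλ = -104.221 − 14.751 = -118.972°.
Δφ = 38.705 − 15.482 = 23.223°.
a = sin²(Δφ/2) + cos φ₁ · cos φ₂ · sin²(Δλ/2) = 0.598683.
c = 2·atan2(√a, √(1−a)) = 1.76947 rad → d = 6371·c ≈ 11273.27 km.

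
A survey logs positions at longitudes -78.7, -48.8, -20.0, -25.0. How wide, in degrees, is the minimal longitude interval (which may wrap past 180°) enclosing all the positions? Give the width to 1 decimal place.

58.7°

Sort the longitudes: -78.7°, -48.8°, -25.0°, -20.0°.
Eastward gaps between consecutive values (wrapping around): 29.9°, 23.8°, 5.0°, 301.3°.
Largest gap = 301.3° ⇒ minimal covering band is its complement: 360° − 301.3° = 58.7°.
Band runs from -78.7° eastward to -20.0°.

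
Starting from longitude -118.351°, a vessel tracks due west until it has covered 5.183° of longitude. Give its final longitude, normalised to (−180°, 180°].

-123.534°

Start at -118.351°; shift −5.183° → -123.534°.
-123.534° already lies in (−180°, 180°].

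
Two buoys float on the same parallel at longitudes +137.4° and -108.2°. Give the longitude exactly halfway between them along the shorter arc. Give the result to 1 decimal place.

Signed shortest Δλ from +137.4° to -108.2° is +114.4°.
Midpoint longitude = +137.4° + (+114.4°)/2 = +137.4° + 57.2° = +194.6°.
Normalise into (−180°, 180°]: -165.4°.
(The naïve average (+137.4 + -108.2)/2 = 14.6° is on the wrong side of the globe.)

-165.4°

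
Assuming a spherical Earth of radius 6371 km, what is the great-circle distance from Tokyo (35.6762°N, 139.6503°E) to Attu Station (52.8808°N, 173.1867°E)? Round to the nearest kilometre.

Δλ = 173.1867 − 139.6503 = 33.5364°.
Δφ = 52.8808 − 35.6762 = 17.2046°.
a = sin²(Δφ/2) + cos φ₁ · cos φ₂ · sin²(Δλ/2) = 0.063175.
c = 2·atan2(√a, √(1−a)) = 0.50814 rad → d = 6371·c ≈ 3237.37 km.

3237 km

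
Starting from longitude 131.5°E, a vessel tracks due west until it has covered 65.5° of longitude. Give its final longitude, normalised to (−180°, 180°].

66.0°E

Start at +131.5°; shift −65.5° → +66.0°.
+66.0° already lies in (−180°, 180°].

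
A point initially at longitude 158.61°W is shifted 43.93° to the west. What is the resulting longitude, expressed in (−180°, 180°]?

157.46°E

Start at -158.61°; shift −43.93° → -202.54°.
-202.54° lies outside (−180°, 180°]; add 360° → +157.46°.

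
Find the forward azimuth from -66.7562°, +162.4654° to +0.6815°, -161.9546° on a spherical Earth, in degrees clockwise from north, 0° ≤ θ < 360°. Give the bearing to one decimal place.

Δλ = -161.9546 − 162.4654 = -324.4200°; wrapped into (−180°, 180°]: 35.5800°.
θ = atan2( sin Δλ · cos φ₂ , cos φ₁ · sin φ₂ − sin φ₁ · cos φ₂ · cos Δλ )
  = atan2(0.58180, 0.75193) = 37.730° → normalised to [0°, 360°): 37.730°.

37.7°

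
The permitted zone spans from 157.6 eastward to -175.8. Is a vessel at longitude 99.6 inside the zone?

Band width going east from +157.6° to -175.8°: ((-175.8 − 157.6) mod 360) = 26.6°.
Offset of +99.6° east of the west edge: ((99.6 − 157.6) mod 360) = 302.0°.
302.0° > 26.6° ⇒ outside.

No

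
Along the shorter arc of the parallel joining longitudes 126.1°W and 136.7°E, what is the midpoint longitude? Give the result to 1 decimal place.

174.7°W

Signed shortest Δλ from -126.1° to +136.7° is -97.2°.
Midpoint longitude = -126.1° + (-97.2°)/2 = -126.1° − 48.6° = -174.7°.
(The naïve average (-126.1 + +136.7)/2 = 5.3° is on the wrong side of the globe.)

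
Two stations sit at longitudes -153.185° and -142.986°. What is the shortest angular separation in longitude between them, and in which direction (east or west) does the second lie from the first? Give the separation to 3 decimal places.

10.199° east

Raw difference: -142.986 − -153.185 = 10.199°.
Normalise into (−180°, 180°]: 10.199° stays 10.199°.
Positive ⇒ the second point lies to the east; separation 10.199°.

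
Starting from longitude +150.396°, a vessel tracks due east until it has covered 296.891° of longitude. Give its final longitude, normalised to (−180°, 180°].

+87.287°

Start at +150.396°; shift +296.891° → +447.287°.
+447.287° lies outside (−180°, 180°]; subtract 360° → +87.287°.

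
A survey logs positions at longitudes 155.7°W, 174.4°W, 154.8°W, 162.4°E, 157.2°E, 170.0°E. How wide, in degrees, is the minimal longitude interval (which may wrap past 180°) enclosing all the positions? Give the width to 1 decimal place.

48.0°

Sort the longitudes: -174.4°, -155.7°, -154.8°, +157.2°, +162.4°, +170.0°.
Eastward gaps between consecutive values (wrapping around): 18.7°, 0.9°, 312.0°, 5.2°, 7.6°, 15.6°.
Largest gap = 312.0° ⇒ minimal covering band is its complement: 360° − 312.0° = 48.0°.
Band runs from +157.2° eastward to -154.8°, crossing the antimeridian.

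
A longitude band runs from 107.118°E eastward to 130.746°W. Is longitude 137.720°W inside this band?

Band width going east from +107.118° to -130.746°: ((-130.746 − 107.118) mod 360) = 122.136°.
Offset of -137.720° east of the west edge: ((-137.720 − 107.118) mod 360) = 115.162°.
115.162° ≤ 122.136° ⇒ inside.

Yes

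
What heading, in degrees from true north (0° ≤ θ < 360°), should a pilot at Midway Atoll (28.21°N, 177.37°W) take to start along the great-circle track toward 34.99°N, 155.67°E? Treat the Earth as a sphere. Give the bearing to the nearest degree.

293°

Δλ = 155.67 − -177.37 = 333.04°; wrapped into (−180°, 180°]: -26.96°.
θ = atan2( sin Δλ · cos φ₂ , cos φ₁ · sin φ₂ − sin φ₁ · cos φ₂ · cos Δλ )
  = atan2(-0.37142, 0.16014) = -66.676° → normalised to [0°, 360°): 293.324°.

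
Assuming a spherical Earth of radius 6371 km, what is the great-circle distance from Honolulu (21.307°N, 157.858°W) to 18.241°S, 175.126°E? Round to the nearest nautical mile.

2857 nmi

Δλ = 175.126 − -157.858 = 332.984°; wrapped into (−180°, 180°]: -27.016°.
Δφ = -18.241 − 21.307 = -39.548°.
a = sin²(Δφ/2) + cos φ₁ · cos φ₂ · sin²(Δλ/2) = 0.162731.
c = 2·atan2(√a, √(1−a)) = 0.83046 rad → d = 6371·c ≈ 5290.84 km ≈ 2856.83 nmi.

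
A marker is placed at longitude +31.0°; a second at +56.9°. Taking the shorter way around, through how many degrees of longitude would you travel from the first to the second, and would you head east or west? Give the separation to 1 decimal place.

Raw difference: 56.9 − 31.0 = 25.9°.
Normalise into (−180°, 180°]: 25.9° stays 25.9°.
Positive ⇒ the second point lies to the east; separation 25.9°.

25.9° east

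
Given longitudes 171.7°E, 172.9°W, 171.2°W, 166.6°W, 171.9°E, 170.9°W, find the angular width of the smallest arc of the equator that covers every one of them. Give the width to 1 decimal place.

Sort the longitudes: -172.9°, -171.2°, -170.9°, -166.6°, +171.7°, +171.9°.
Eastward gaps between consecutive values (wrapping around): 1.7°, 0.3°, 4.3°, 338.3°, 0.2°, 15.2°.
Largest gap = 338.3° ⇒ minimal covering band is its complement: 360° − 338.3° = 21.7°.
Band runs from +171.7° eastward to -166.6°, crossing the antimeridian.

21.7°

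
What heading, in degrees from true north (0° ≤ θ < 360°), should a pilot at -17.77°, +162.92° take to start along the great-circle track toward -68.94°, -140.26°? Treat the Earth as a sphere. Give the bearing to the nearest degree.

160°

Δλ = -140.26 − 162.92 = -303.18°; wrapped into (−180°, 180°]: 56.82°.
θ = atan2( sin Δλ · cos φ₂ , cos φ₁ · sin φ₂ − sin φ₁ · cos φ₂ · cos Δλ )
  = atan2(0.30076, -0.82866) = 160.052° → normalised to [0°, 360°): 160.052°.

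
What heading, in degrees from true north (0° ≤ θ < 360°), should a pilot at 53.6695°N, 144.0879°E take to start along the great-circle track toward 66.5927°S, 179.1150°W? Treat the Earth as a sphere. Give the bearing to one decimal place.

163.4°

Δλ = -179.1150 − 144.0879 = -323.2029°; wrapped into (−180°, 180°]: 36.7971°.
θ = atan2( sin Δλ · cos φ₂ , cos φ₁ · sin φ₂ − sin φ₁ · cos φ₂ · cos Δλ )
  = atan2(0.23795, -0.79996) = 163.435° → normalised to [0°, 360°): 163.435°.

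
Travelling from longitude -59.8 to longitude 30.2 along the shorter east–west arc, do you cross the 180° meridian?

No

Signed shortest Δλ = ((30.2 − -59.8 + 180) mod 360) − 180 = 90.0°.
Going east by 90.0° from -59.8° reaches +30.2° without touching 180°.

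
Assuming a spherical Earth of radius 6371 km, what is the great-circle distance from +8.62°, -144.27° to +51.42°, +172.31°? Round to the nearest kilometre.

Δλ = 172.31 − -144.27 = 316.58°; wrapped into (−180°, 180°]: -43.42°.
Δφ = 51.42 − 8.62 = 42.80°.
a = sin²(Δφ/2) + cos φ₁ · cos φ₂ · sin²(Δλ/2) = 0.217501.
c = 2·atan2(√a, √(1−a)) = 0.97037 rad → d = 6371·c ≈ 6182.20 km.

6182 km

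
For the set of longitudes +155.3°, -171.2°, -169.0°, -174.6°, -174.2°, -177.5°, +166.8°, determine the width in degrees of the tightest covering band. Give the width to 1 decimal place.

Sort the longitudes: -177.5°, -174.6°, -174.2°, -171.2°, -169.0°, +155.3°, +166.8°.
Eastward gaps between consecutive values (wrapping around): 2.9°, 0.4°, 3.0°, 2.2°, 324.3°, 11.5°, 15.7°.
Largest gap = 324.3° ⇒ minimal covering band is its complement: 360° − 324.3° = 35.7°.
Band runs from +155.3° eastward to -169.0°, crossing the antimeridian.

35.7°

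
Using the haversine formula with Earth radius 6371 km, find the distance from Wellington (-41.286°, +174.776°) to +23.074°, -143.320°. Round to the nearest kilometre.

8359 km

Δλ = -143.320 − 174.776 = -318.096°; wrapped into (−180°, 180°]: 41.904°.
Δφ = 23.074 − -41.286 = 64.360°.
a = sin²(Δφ/2) + cos φ₁ · cos φ₂ · sin²(Δλ/2) = 0.372039.
c = 2·atan2(√a, √(1−a)) = 1.31199 rad → d = 6371·c ≈ 8358.71 km.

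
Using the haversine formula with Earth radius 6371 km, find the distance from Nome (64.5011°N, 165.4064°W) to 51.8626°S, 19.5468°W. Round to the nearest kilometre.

17616 km

Δλ = -19.5468 − -165.4064 = 145.8596°.
Δφ = -51.8626 − 64.5011 = -116.3637°.
a = sin²(Δφ/2) + cos φ₁ · cos φ₂ · sin²(Δλ/2) = 0.964977.
c = 2·atan2(√a, √(1−a)) = 2.76509 rad → d = 6371·c ≈ 17616.36 km.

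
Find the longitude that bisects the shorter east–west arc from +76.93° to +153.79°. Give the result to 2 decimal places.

Signed shortest Δλ from +76.93° to +153.79° is +76.86°.
Midpoint longitude = +76.93° + (+76.86°)/2 = +76.93° + 38.43° = +115.36°.

+115.36°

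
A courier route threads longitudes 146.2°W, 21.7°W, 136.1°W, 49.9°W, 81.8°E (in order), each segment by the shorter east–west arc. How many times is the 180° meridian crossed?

0

Leg 1: -146.2° → -21.7°, shortest Δλ = 124.5° (east) — does not cross 180°.
Leg 2: -21.7° → -136.1°, shortest Δλ = -114.4° (west) — does not cross 180°.
Leg 3: -136.1° → -49.9°, shortest Δλ = 86.2° (east) — does not cross 180°.
Leg 4: -49.9° → +81.8°, shortest Δλ = 131.7° (east) — does not cross 180°.
Total crossings: 0.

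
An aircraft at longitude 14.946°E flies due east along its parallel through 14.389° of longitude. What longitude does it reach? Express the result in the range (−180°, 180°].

Start at +14.946°; shift +14.389° → +29.335°.
+29.335° already lies in (−180°, 180°].

29.335°E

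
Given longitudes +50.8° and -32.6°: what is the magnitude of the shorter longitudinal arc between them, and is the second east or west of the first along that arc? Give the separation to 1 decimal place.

Raw difference: -32.6 − 50.8 = -83.4°.
Normalise into (−180°, 180°]: -83.4° stays -83.4°.
Negative ⇒ the second point lies to the west; separation 83.4°.

83.4° west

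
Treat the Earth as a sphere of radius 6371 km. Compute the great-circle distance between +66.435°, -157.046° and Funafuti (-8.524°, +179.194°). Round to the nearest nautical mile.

Δλ = 179.194 − -157.046 = 336.240°; wrapped into (−180°, 180°]: -23.760°.
Δφ = -8.524 − 66.435 = -74.959°.
a = sin²(Δφ/2) + cos φ₁ · cos φ₂ · sin²(Δλ/2) = 0.387001.
c = 2·atan2(√a, √(1−a)) = 1.34283 rad → d = 6371·c ≈ 8555.16 km ≈ 4619.42 nmi.

4619 nmi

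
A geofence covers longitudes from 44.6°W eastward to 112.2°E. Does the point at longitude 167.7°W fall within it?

Band width going east from -44.6° to +112.2°: ((112.2 − -44.6) mod 360) = 156.8°.
Offset of -167.7° east of the west edge: ((-167.7 − -44.6) mod 360) = 236.9°.
236.9° > 156.8° ⇒ outside.

No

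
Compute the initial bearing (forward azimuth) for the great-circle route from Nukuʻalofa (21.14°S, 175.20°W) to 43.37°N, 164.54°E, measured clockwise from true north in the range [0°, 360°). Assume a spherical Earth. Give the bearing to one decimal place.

Δλ = 164.54 − -175.20 = 339.74°; wrapped into (−180°, 180°]: -20.26°.
θ = atan2( sin Δλ · cos φ₂ , cos φ₁ · sin φ₂ − sin φ₁ · cos φ₂ · cos Δλ )
  = atan2(-0.25172, 0.88644) = -15.853° → normalised to [0°, 360°): 344.147°.

344.1°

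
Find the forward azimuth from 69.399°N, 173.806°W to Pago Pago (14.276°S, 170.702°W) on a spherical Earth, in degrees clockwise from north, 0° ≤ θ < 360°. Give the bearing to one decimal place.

177.0°

Δλ = -170.702 − -173.806 = 3.104°.
θ = atan2( sin Δλ · cos φ₂ , cos φ₁ · sin φ₂ − sin φ₁ · cos φ₂ · cos Δλ )
  = atan2(0.05248, -0.99258) = 176.974° → normalised to [0°, 360°): 176.974°.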